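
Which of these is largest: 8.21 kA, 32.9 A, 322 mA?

8.21 kA = 8210 A
32.9 A = 32.9 A
322 mA = 0.322 A

8.21 kA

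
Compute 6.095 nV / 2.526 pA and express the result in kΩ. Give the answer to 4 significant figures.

(6.095e-9) / (2.526e-12) = 2.41291e3 Ω

2.413 kΩ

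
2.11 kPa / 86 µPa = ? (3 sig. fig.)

(2.11 × 10³) / (86 × 10⁻⁶) = 0.02453 × 10⁹

24500000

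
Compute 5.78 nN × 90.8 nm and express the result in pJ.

5.78 × 10⁻⁹ × 90.8 × 10⁻⁹ = 524.824 × 10⁻¹⁸ J

0.000524824 pJ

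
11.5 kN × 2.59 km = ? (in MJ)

11.5 × 10³ × 2.59 × 10³ = 29.785 × 10⁶ J

29.785 MJ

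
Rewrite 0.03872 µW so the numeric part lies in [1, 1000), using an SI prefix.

= 38.72 × 10^-9 W; 10^-9 is nano.

38.72 nW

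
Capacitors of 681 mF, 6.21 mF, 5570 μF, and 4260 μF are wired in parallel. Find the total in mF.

697.04 mF

In mF:
  681 mF → 681
  6.21 mF → 6.21
  5570 μF = 5570e-3 mF = 5.57
  4260 μF = 4260e-3 mF = 4.26
Sum: 681 + 6.21 + 5.57 + 4.26 = 697.04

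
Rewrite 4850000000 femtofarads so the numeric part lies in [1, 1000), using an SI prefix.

= 4.85 × 10^-6 farads; 10^-6 is micro.

4.85 microfarads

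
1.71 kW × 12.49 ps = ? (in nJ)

21.3579 nJ

1.71e3 × 12.49e-12 = 21.3579e-9 J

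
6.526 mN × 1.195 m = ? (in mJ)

7.79857 mJ

6.526 × 10^-3 × 1.195 = 7.79857 × 10^-3 J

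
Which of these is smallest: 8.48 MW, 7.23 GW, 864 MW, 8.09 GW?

8.48 MW = 8480000 W
7.23 GW = 7230000000 W
864 MW = 864000000 W
8.09 GW = 8090000000 W

8.48 MW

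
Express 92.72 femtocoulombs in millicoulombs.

0.00000000009272 millicoulombs

femto = 10⁻¹⁵, milli = 10⁻³; factor is 10⁻¹².
92.72 × 10⁻¹² = 0.00000000009272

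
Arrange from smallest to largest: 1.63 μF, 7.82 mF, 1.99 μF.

1.63 μF < 1.99 μF < 7.82 mF

1.63 μF = 0.00000163 F
7.82 mF = 0.00782 F
1.99 μF = 0.00000199 F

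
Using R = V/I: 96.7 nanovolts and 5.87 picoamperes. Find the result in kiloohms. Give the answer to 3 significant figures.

16.5 kiloohms

(96.7 × 10^-9) / (5.87 × 10^-12) = 16.474 × 10^3 Ω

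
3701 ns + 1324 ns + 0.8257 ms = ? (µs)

830.725 µs

In µs:
  3701 ns = 3701 × 10⁻³ µs = 3.701
  1324 ns = 1324 × 10⁻³ µs = 1.324
  0.8257 ms = 0.8257 × 10³ µs = 825.7
Sum: 3.701 + 1.324 + 825.7 = 830.725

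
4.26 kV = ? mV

kilo = 10^3, milli = 10^-3; factor is 10^6.
4.26 × 10^6 = 4260000

4260000 mV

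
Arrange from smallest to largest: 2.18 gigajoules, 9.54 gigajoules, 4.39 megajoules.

4.39 megajoules < 2.18 gigajoules < 9.54 gigajoules

2.18 gigajoules = 2180000000 joules
9.54 gigajoules = 9540000000 joules
4.39 megajoules = 4390000 joules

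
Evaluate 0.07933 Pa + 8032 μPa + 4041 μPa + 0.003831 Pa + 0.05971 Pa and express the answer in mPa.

154.944 mPa

In mPa:
  0.07933 Pa = 0.07933e3 mPa = 79.33
  8032 μPa = 8032e-3 mPa = 8.032
  4041 μPa = 4041e-3 mPa = 4.041
  0.003831 Pa = 0.003831e3 mPa = 3.831
  0.05971 Pa = 0.05971e3 mPa = 59.71
Sum: 79.33 + 8.032 + 4.041 + 3.831 + 59.71 = 154.944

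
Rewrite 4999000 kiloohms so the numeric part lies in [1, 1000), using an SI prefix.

4.999 gigaohms

= 4.999 × 10⁹ ohms; 10⁹ is giga.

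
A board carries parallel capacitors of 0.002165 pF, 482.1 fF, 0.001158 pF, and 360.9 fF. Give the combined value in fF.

846.323 fF

In fF:
  0.002165 pF = 0.002165 × 10^3 fF = 2.165
  482.1 fF → 482.1
  0.001158 pF = 0.001158 × 10^3 fF = 1.158
  360.9 fF → 360.9
Sum: 2.165 + 482.1 + 1.158 + 360.9 = 846.323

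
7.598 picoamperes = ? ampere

0.000000000007598 amperes

pico = 10⁻¹², (no prefix) = 10⁰; factor is 10⁻¹².
7.598 × 10⁻¹² = 0.000000000007598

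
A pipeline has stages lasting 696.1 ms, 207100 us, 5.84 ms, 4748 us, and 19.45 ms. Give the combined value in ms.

933.238 ms

In ms:
  696.1 ms → 696.1
  207100 us = 207100e-3 ms = 207.1
  5.84 ms → 5.84
  4748 us = 4748e-3 ms = 4.748
  19.45 ms → 19.45
Sum: 696.1 + 207.1 + 5.84 + 4.748 + 19.45 = 933.238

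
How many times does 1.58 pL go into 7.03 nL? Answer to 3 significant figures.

(7.03e-9) / (1.58e-12) = 4.449e3

4450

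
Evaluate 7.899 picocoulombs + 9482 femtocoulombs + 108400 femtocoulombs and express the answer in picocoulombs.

125.781 picocoulombs

In picocoulombs:
  7.899 picocoulombs → 7.899
  9482 femtocoulombs = 9482 × 10⁻³ picocoulombs = 9.482
  108400 femtocoulombs = 108400 × 10⁻³ picocoulombs = 108.4
Sum: 7.899 + 9.482 + 108.4 = 125.781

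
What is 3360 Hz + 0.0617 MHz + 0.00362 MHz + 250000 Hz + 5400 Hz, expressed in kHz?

324.08 kHz

In kHz:
  3360 Hz = 3360 × 10⁻³ kHz = 3.36
  0.0617 MHz = 0.0617 × 10³ kHz = 61.7
  0.00362 MHz = 0.00362 × 10³ kHz = 3.62
  250000 Hz = 250000 × 10⁻³ kHz = 250
  5400 Hz = 5400 × 10⁻³ kHz = 5.4
Sum: 3.36 + 61.7 + 3.62 + 250 + 5.4 = 324.08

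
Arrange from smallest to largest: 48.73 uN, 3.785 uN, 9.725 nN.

9.725 nN < 3.785 uN < 48.73 uN

48.73 uN = 0.00004873 N
3.785 uN = 0.000003785 N
9.725 nN = 0.000000009725 N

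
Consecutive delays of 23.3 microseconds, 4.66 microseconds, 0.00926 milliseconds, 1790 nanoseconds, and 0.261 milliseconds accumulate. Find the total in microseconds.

300.01 microseconds

In microseconds:
  23.3 microseconds → 23.3
  4.66 microseconds → 4.66
  0.00926 milliseconds = 0.00926 × 10³ microseconds = 9.26
  1790 nanoseconds = 1790 × 10⁻³ microseconds = 1.79
  0.261 milliseconds = 0.261 × 10³ microseconds = 261
Sum: 23.3 + 4.66 + 9.26 + 1.79 + 261 = 300.01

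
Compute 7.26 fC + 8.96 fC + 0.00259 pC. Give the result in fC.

In fC:
  7.26 fC → 7.26
  8.96 fC → 8.96
  0.00259 pC = 0.00259 × 10³ fC = 2.59
Sum: 7.26 + 8.96 + 2.59 = 18.81

18.81 fC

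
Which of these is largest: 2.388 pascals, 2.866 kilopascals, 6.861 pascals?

2.388 pascals = 2.388 pascals
2.866 kilopascals = 2866 pascals
6.861 pascals = 6.861 pascals

2.866 kilopascals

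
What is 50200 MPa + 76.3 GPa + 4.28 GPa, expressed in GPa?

130.78 GPa

In GPa:
  50200 MPa = 50200e-3 GPa = 50.2
  76.3 GPa → 76.3
  4.28 GPa → 4.28
Sum: 50.2 + 76.3 + 4.28 = 130.78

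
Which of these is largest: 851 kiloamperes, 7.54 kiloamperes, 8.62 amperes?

851 kiloamperes = 851000 amperes
7.54 kiloamperes = 7540 amperes
8.62 amperes = 8.62 amperes

851 kiloamperes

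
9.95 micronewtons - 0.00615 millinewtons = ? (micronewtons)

3.8 micronewtons

In micronewtons:
  9.95 micronewtons → 9.95
  0.00615 millinewtons = 0.00615 × 10^3 micronewtons = 6.15
Difference: 9.95 - 6.15 = 3.8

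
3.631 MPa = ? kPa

mega = 10⁶, kilo = 10³; factor is 10³.
3.631 × 10³ = 3631

3631 kPa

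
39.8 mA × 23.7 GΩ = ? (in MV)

943.26 MV

39.8e-3 × 23.7e9 = 943.26e6 V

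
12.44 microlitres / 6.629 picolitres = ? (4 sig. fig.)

1877000

(12.44 × 10⁻⁶) / (6.629 × 10⁻¹²) = 1.8766 × 10⁶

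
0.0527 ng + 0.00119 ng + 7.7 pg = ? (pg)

In pg:
  0.0527 ng = 0.0527 × 10^3 pg = 52.7
  0.00119 ng = 0.00119 × 10^3 pg = 1.19
  7.7 pg → 7.7
Sum: 52.7 + 1.19 + 7.7 = 61.59

61.59 pg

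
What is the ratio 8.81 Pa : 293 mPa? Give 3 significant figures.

30.1

(8.81) / (293e-3) = 0.03007e3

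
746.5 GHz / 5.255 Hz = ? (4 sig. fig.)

142100000000

(746.5e9) / (5.255) = 142.06e9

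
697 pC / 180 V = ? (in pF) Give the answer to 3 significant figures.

(697 × 10^-12) / (180) = 3.8722 × 10^-12 F

3.87 pF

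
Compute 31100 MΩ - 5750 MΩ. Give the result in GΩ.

In GΩ:
  31100 MΩ = 31100 × 10^-3 GΩ = 31.1
  5750 MΩ = 5750 × 10^-3 GΩ = 5.75
Difference: 31.1 - 5.75 = 25.35

25.35 GΩ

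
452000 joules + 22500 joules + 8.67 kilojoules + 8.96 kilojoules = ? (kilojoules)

492.13 kilojoules

In kilojoules:
  452000 joules = 452000e-3 kilojoules = 452
  22500 joules = 22500e-3 kilojoules = 22.5
  8.67 kilojoules → 8.67
  8.96 kilojoules → 8.96
Sum: 452 + 22.5 + 8.67 + 8.96 = 492.13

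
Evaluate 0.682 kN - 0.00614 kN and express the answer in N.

In N:
  0.682 kN = 0.682 × 10³ N = 682
  0.00614 kN = 0.00614 × 10³ N = 6.14
Difference: 682 - 6.14 = 675.86

675.86 N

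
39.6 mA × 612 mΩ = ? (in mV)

39.6 × 10^-3 × 612 × 10^-3 = 24235.2 × 10^-6 V

24.2352 mV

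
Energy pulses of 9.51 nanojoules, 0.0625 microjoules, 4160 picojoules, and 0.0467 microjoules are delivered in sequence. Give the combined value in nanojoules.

122.87 nanojoules

In nanojoules:
  9.51 nanojoules → 9.51
  0.0625 microjoules = 0.0625e3 nanojoules = 62.5
  4160 picojoules = 4160e-3 nanojoules = 4.16
  0.0467 microjoules = 0.0467e3 nanojoules = 46.7
Sum: 9.51 + 62.5 + 4.16 + 46.7 = 122.87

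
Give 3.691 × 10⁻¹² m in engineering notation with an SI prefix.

3.691 pm

= 3.691 × 10⁻¹² m; 10⁻¹² is pico.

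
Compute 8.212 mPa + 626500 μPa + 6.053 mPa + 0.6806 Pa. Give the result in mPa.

1321.365 mPa

In mPa:
  8.212 mPa → 8.212
  626500 μPa = 626500 × 10⁻³ mPa = 626.5
  6.053 mPa → 6.053
  0.6806 Pa = 0.6806 × 10³ mPa = 680.6
Sum: 8.212 + 626.5 + 6.053 + 680.6 = 1321.365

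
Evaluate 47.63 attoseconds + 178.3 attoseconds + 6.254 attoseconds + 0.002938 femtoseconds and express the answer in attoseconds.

In attoseconds:
  47.63 attoseconds → 47.63
  178.3 attoseconds → 178.3
  6.254 attoseconds → 6.254
  0.002938 femtoseconds = 0.002938 × 10³ attoseconds = 2.938
Sum: 47.63 + 178.3 + 6.254 + 2.938 = 235.122

235.122 attoseconds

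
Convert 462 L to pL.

(no prefix) = 10⁰, pico = 10⁻¹²; factor is 10¹².
462 × 10¹² = 462000000000000

462000000000000 pL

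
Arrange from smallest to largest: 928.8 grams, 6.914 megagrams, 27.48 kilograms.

928.8 grams < 27.48 kilograms < 6.914 megagrams

928.8 grams = 928.8 grams
6.914 megagrams = 6914000 grams
27.48 kilograms = 27480 grams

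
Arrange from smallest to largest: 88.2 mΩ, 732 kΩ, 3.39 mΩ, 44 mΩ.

3.39 mΩ < 44 mΩ < 88.2 mΩ < 732 kΩ

88.2 mΩ = 0.0882 Ω
732 kΩ = 732000 Ω
3.39 mΩ = 0.00339 Ω
44 mΩ = 0.044 Ω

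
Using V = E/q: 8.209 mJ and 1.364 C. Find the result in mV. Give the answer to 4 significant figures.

(8.209e-3) / (1.364) = 6.01833e-3 V

6.018 mV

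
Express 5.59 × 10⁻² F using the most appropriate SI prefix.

55.9 mF

= 55.9 × 10⁻³ F; 10⁻³ is milli.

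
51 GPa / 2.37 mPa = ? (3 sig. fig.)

(51 × 10⁹) / (2.37 × 10⁻³) = 21.52 × 10¹²

21500000000000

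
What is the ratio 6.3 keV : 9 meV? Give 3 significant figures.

700000

(6.3 × 10^3) / (9 × 10^-3) = 0.7 × 10^6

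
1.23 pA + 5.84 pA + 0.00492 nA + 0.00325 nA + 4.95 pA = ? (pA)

In pA:
  1.23 pA → 1.23
  5.84 pA → 5.84
  0.00492 nA = 0.00492 × 10³ pA = 4.92
  0.00325 nA = 0.00325 × 10³ pA = 3.25
  4.95 pA → 4.95
Sum: 1.23 + 5.84 + 4.92 + 3.25 + 4.95 = 20.19

20.19 pA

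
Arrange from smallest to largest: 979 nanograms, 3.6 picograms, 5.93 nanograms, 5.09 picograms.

979 nanograms = 0.000000979 grams
3.6 picograms = 0.0000000000036 grams
5.93 nanograms = 0.00000000593 grams
5.09 picograms = 0.00000000000509 grams

3.6 picograms < 5.09 picograms < 5.93 nanograms < 979 nanograms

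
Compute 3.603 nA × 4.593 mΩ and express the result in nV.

3.603 × 10^-9 × 4.593 × 10^-3 = 16.548579 × 10^-12 V

0.016548579 nV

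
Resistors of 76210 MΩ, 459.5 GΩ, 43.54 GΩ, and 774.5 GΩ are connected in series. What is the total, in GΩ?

1353.75 GΩ

In GΩ:
  76210 MΩ = 76210 × 10⁻³ GΩ = 76.21
  459.5 GΩ → 459.5
  43.54 GΩ → 43.54
  774.5 GΩ → 774.5
Sum: 76.21 + 459.5 + 43.54 + 774.5 = 1353.75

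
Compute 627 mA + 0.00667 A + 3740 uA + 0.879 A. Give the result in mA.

In mA:
  627 mA → 627
  0.00667 A = 0.00667 × 10³ mA = 6.67
  3740 uA = 3740 × 10⁻³ mA = 3.74
  0.879 A = 0.879 × 10³ mA = 879
Sum: 627 + 6.67 + 3.74 + 879 = 1516.41

1516.41 mA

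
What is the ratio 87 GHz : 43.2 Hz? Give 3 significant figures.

2010000000

(87e9) / (43.2) = 2.014e9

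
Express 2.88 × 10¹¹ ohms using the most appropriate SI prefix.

= 288 × 10⁹ ohms; 10⁹ is giga.

288 gigaohms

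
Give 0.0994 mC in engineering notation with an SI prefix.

99.4 uC

= 99.4 × 10⁻⁶ C; 10⁻⁶ is micro.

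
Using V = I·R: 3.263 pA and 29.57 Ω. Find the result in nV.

3.263e-12 × 29.57 = 96.48691e-12 V

0.09648691 nV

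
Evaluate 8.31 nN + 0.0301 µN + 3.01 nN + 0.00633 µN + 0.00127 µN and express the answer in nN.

49.02 nN

In nN:
  8.31 nN → 8.31
  0.0301 µN = 0.0301 × 10³ nN = 30.1
  3.01 nN → 3.01
  0.00633 µN = 0.00633 × 10³ nN = 6.33
  0.00127 µN = 0.00127 × 10³ nN = 1.27
Sum: 8.31 + 30.1 + 3.01 + 6.33 + 1.27 = 49.02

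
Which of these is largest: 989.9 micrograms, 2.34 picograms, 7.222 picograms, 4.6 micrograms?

989.9 micrograms = 0.0009899 grams
2.34 picograms = 0.00000000000234 grams
7.222 picograms = 0.000000000007222 grams
4.6 micrograms = 0.0000046 grams

989.9 micrograms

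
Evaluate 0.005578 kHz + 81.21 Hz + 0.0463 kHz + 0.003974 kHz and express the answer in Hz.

137.062 Hz

In Hz:
  0.005578 kHz = 0.005578e3 Hz = 5.578
  81.21 Hz → 81.21
  0.0463 kHz = 0.0463e3 Hz = 46.3
  0.003974 kHz = 0.003974e3 Hz = 3.974
Sum: 5.578 + 81.21 + 46.3 + 3.974 = 137.062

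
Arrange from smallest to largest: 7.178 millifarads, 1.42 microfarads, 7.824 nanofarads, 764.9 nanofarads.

7.824 nanofarads < 764.9 nanofarads < 1.42 microfarads < 7.178 millifarads

7.178 millifarads = 0.007178 farads
1.42 microfarads = 0.00000142 farads
7.824 nanofarads = 0.000000007824 farads
764.9 nanofarads = 0.0000007649 farads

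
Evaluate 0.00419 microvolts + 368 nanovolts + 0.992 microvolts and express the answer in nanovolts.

In nanovolts:
  0.00419 microvolts = 0.00419 × 10³ nanovolts = 4.19
  368 nanovolts → 368
  0.992 microvolts = 0.992 × 10³ nanovolts = 992
Sum: 4.19 + 368 + 992 = 1364.19

1364.19 nanovolts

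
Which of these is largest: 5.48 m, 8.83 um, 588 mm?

5.48 m = 5.48 m
8.83 um = 0.00000883 m
588 mm = 0.588 m

5.48 m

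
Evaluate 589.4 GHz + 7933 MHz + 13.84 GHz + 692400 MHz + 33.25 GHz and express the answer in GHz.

1336.823 GHz

In GHz:
  589.4 GHz → 589.4
  7933 MHz = 7933 × 10⁻³ GHz = 7.933
  13.84 GHz → 13.84
  692400 MHz = 692400 × 10⁻³ GHz = 692.4
  33.25 GHz → 33.25
Sum: 589.4 + 7.933 + 13.84 + 692.4 + 33.25 = 1336.823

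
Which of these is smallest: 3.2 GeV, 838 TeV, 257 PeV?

3.2 GeV = 3200000000 eV
838 TeV = 838000000000000 eV
257 PeV = 257000000000000000 eV

3.2 GeV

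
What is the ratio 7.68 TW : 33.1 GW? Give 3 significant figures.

(7.68e12) / (33.1e9) = 0.232e3

232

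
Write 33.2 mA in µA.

33200 µA

milli = 10⁻³, micro = 10⁻⁶; factor is 10³.
33.2 × 10³ = 33200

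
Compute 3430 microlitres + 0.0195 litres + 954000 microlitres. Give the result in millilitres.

976.93 millilitres

In millilitres:
  3430 microlitres = 3430e-3 millilitres = 3.43
  0.0195 litres = 0.0195e3 millilitres = 19.5
  954000 microlitres = 954000e-3 millilitres = 954
Sum: 3.43 + 19.5 + 954 = 976.93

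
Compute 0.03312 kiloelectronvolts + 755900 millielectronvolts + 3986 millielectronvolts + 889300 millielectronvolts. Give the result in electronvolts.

1682.306 electronvolts

In electronvolts:
  0.03312 kiloelectronvolts = 0.03312e3 electronvolts = 33.12
  755900 millielectronvolts = 755900e-3 electronvolts = 755.9
  3986 millielectronvolts = 3986e-3 electronvolts = 3.986
  889300 millielectronvolts = 889300e-3 electronvolts = 889.3
Sum: 33.12 + 755.9 + 3.986 + 889.3 = 1682.306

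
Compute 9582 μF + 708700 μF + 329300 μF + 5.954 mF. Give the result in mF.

In mF:
  9582 μF = 9582 × 10^-3 mF = 9.582
  708700 μF = 708700 × 10^-3 mF = 708.7
  329300 μF = 329300 × 10^-3 mF = 329.3
  5.954 mF → 5.954
Sum: 9.582 + 708.7 + 329.3 + 5.954 = 1053.536

1053.536 mF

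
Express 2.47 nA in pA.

nano = 10⁻⁹, pico = 10⁻¹²; factor is 10³.
2.47 × 10³ = 2470

2470 pA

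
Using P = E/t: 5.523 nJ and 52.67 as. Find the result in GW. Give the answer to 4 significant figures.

(5.523 × 10⁻⁹) / (52.67 × 10⁻¹⁸) = 0.10486 × 10⁹ W

0.1049 GW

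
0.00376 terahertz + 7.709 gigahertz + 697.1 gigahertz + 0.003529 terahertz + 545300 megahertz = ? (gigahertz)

1257.398 gigahertz

In gigahertz:
  0.00376 terahertz = 0.00376 × 10³ gigahertz = 3.76
  7.709 gigahertz → 7.709
  697.1 gigahertz → 697.1
  0.003529 terahertz = 0.003529 × 10³ gigahertz = 3.529
  545300 megahertz = 545300 × 10⁻³ gigahertz = 545.3
Sum: 3.76 + 7.709 + 697.1 + 3.529 + 545.3 = 1257.398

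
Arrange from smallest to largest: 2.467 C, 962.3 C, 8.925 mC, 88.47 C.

2.467 C = 2.467 C
962.3 C = 962.3 C
8.925 mC = 0.008925 C
88.47 C = 88.47 C

8.925 mC < 2.467 C < 88.47 C < 962.3 C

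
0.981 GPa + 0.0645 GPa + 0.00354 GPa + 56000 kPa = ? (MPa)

In MPa:
  0.981 GPa = 0.981 × 10^3 MPa = 981
  0.0645 GPa = 0.0645 × 10^3 MPa = 64.5
  0.00354 GPa = 0.00354 × 10^3 MPa = 3.54
  56000 kPa = 56000 × 10^-3 MPa = 56
Sum: 981 + 64.5 + 3.54 + 56 = 1105.04

1105.04 MPa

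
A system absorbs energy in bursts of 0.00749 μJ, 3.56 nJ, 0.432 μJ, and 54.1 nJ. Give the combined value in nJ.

In nJ:
  0.00749 μJ = 0.00749e3 nJ = 7.49
  3.56 nJ → 3.56
  0.432 μJ = 0.432e3 nJ = 432
  54.1 nJ → 54.1
Sum: 7.49 + 3.56 + 432 + 54.1 = 497.15

497.15 nJ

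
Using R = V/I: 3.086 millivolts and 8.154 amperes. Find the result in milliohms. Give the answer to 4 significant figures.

0.3785 milliohms

(3.086 × 10⁻³) / (8.154) = 0.378465 × 10⁻³ Ω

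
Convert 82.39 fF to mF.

femto = 10^-15, milli = 10^-3; factor is 10^-12.
82.39 × 10^-12 = 0.00000000008239

0.00000000008239 mF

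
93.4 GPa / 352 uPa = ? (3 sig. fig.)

(93.4e9) / (352e-6) = 0.2653e15

265000000000000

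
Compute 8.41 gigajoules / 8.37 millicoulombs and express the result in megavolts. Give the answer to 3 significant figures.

1000000 megavolts

(8.41 × 10⁹) / (8.37 × 10⁻³) = 1.0048 × 10¹² V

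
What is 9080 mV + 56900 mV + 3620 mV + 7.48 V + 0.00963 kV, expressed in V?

86.71 V

In V:
  9080 mV = 9080e-3 V = 9.08
  56900 mV = 56900e-3 V = 56.9
  3620 mV = 3620e-3 V = 3.62
  7.48 V → 7.48
  0.00963 kV = 0.00963e3 V = 9.63
Sum: 9.08 + 56.9 + 3.62 + 7.48 + 9.63 = 86.71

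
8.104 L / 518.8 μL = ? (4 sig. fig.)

(8.104) / (518.8 × 10⁻⁶) = 0.015621 × 10⁶

15620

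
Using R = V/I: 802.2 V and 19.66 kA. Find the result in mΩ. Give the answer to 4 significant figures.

(802.2) / (19.66 × 10³) = 40.8037 × 10⁻³ Ω

40.80 mΩ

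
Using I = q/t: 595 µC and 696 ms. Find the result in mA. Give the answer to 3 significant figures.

0.855 mA

(595 × 10^-6) / (696 × 10^-3) = 0.85489 × 10^-3 A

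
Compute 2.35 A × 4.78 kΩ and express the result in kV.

2.35 × 4.78 × 10^3 = 11.233 × 10^3 V

11.233 kV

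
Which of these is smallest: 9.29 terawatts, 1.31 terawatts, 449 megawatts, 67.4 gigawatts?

9.29 terawatts = 9290000000000 watts
1.31 terawatts = 1310000000000 watts
449 megawatts = 449000000 watts
67.4 gigawatts = 67400000000 watts

449 megawatts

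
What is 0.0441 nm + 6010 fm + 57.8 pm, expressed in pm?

In pm:
  0.0441 nm = 0.0441 × 10³ pm = 44.1
  6010 fm = 6010 × 10⁻³ pm = 6.01
  57.8 pm → 57.8
Sum: 44.1 + 6.01 + 57.8 = 107.91

107.91 pm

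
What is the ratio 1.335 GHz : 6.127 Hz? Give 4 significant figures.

217900000

(1.335e9) / (6.127) = 0.21789e9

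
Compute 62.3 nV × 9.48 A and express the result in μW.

0.590604 μW

62.3 × 10⁻⁹ × 9.48 = 590.604 × 10⁻⁹ W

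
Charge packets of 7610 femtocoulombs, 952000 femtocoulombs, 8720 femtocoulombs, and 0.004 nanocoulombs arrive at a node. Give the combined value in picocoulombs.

972.33 picocoulombs

In picocoulombs:
  7610 femtocoulombs = 7610 × 10^-3 picocoulombs = 7.61
  952000 femtocoulombs = 952000 × 10^-3 picocoulombs = 952
  8720 femtocoulombs = 8720 × 10^-3 picocoulombs = 8.72
  0.004 nanocoulombs = 0.004 × 10^3 picocoulombs = 4
Sum: 7.61 + 952 + 8.72 + 4 = 972.33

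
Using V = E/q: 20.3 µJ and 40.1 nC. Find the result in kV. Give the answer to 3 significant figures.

0.506 kV

(20.3 × 10^-6) / (40.1 × 10^-9) = 0.50623 × 10^3 V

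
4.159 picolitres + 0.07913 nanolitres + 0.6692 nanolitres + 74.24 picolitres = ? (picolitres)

In picolitres:
  4.159 picolitres → 4.159
  0.07913 nanolitres = 0.07913 × 10^3 picolitres = 79.13
  0.6692 nanolitres = 0.6692 × 10^3 picolitres = 669.2
  74.24 picolitres → 74.24
Sum: 4.159 + 79.13 + 669.2 + 74.24 = 826.729

826.729 picolitres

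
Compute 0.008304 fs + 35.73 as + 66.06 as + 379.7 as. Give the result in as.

489.794 as

In as:
  0.008304 fs = 0.008304 × 10^3 as = 8.304
  35.73 as → 35.73
  66.06 as → 66.06
  379.7 as → 379.7
Sum: 8.304 + 35.73 + 66.06 + 379.7 = 489.794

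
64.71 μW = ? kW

0.00000006471 kW

micro = 10⁻⁶, kilo = 10³; factor is 10⁻⁹.
64.71 × 10⁻⁹ = 0.00000006471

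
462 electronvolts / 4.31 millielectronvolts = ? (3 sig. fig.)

(462) / (4.31 × 10^-3) = 107.2 × 10^3

107000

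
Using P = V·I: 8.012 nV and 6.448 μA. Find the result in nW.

0.000051661376 nW

8.012 × 10^-9 × 6.448 × 10^-6 = 51.661376 × 10^-15 W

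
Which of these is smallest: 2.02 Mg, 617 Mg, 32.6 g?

2.02 Mg = 2020000 g
617 Mg = 617000000 g
32.6 g = 32.6 g

32.6 g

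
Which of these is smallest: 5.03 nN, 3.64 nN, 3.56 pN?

5.03 nN = 0.00000000503 N
3.64 nN = 0.00000000364 N
3.56 pN = 0.00000000000356 N

3.56 pN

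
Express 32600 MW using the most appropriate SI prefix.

32.6 GW

= 32.6 × 10⁹ W; 10⁹ is giga.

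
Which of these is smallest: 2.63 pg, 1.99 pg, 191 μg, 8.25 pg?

2.63 pg = 0.00000000000263 g
1.99 pg = 0.00000000000199 g
191 μg = 0.000191 g
8.25 pg = 0.00000000000825 g

1.99 pg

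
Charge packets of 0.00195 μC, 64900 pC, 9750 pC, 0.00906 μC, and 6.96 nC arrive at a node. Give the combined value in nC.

92.62 nC

In nC:
  0.00195 μC = 0.00195 × 10^3 nC = 1.95
  64900 pC = 64900 × 10^-3 nC = 64.9
  9750 pC = 9750 × 10^-3 nC = 9.75
  0.00906 μC = 0.00906 × 10^3 nC = 9.06
  6.96 nC → 6.96
Sum: 1.95 + 64.9 + 9.75 + 9.06 + 6.96 = 92.62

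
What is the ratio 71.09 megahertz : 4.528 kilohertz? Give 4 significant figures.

15700

(71.09e6) / (4.528e3) = 15.7e3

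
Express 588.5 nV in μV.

0.5885 μV

nano = 1e-9, micro = 1e-6; factor is 1e-3.
588.5 × 1e-3 = 0.5885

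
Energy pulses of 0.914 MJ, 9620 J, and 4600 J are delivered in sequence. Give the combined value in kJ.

928.22 kJ

In kJ:
  0.914 MJ = 0.914 × 10^3 kJ = 914
  9620 J = 9620 × 10^-3 kJ = 9.62
  4600 J = 4600 × 10^-3 kJ = 4.6
Sum: 914 + 9.62 + 4.6 = 928.22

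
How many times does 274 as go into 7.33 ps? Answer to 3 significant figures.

26800

(7.33 × 10^-12) / (274 × 10^-18) = 0.02675 × 10^6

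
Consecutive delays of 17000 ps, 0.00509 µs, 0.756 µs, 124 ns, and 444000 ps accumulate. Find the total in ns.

1346.09 ns

In ns:
  17000 ps = 17000 × 10^-3 ns = 17
  0.00509 µs = 0.00509 × 10^3 ns = 5.09
  0.756 µs = 0.756 × 10^3 ns = 756
  124 ns → 124
  444000 ps = 444000 × 10^-3 ns = 444
Sum: 17 + 5.09 + 756 + 124 + 444 = 1346.09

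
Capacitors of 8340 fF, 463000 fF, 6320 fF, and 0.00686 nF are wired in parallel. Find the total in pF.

484.52 pF

In pF:
  8340 fF = 8340 × 10^-3 pF = 8.34
  463000 fF = 463000 × 10^-3 pF = 463
  6320 fF = 6320 × 10^-3 pF = 6.32
  0.00686 nF = 0.00686 × 10^3 pF = 6.86
Sum: 8.34 + 463 + 6.32 + 6.86 = 484.52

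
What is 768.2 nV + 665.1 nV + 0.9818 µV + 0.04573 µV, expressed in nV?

2460.83 nV

In nV:
  768.2 nV → 768.2
  665.1 nV → 665.1
  0.9818 µV = 0.9818e3 nV = 981.8
  0.04573 µV = 0.04573e3 nV = 45.73
Sum: 768.2 + 665.1 + 981.8 + 45.73 = 2460.83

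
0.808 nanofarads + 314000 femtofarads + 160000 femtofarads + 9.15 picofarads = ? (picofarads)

In picofarads:
  0.808 nanofarads = 0.808e3 picofarads = 808
  314000 femtofarads = 314000e-3 picofarads = 314
  160000 femtofarads = 160000e-3 picofarads = 160
  9.15 picofarads → 9.15
Sum: 808 + 314 + 160 + 9.15 = 1291.15

1291.15 picofarads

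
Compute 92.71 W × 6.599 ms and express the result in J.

92.71 × 6.599 × 10⁻³ = 611.79329 × 10⁻³ J

0.61179329 J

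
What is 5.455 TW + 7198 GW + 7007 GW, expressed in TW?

In TW:
  5.455 TW → 5.455
  7198 GW = 7198e-3 TW = 7.198
  7007 GW = 7007e-3 TW = 7.007
Sum: 5.455 + 7.198 + 7.007 = 19.66

19.66 TW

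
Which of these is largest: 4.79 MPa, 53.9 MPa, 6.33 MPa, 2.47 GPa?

4.79 MPa = 4790000 Pa
53.9 MPa = 53900000 Pa
6.33 MPa = 6330000 Pa
2.47 GPa = 2470000000 Pa

2.47 GPa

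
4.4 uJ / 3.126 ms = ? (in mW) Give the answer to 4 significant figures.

1.408 mW

(4.4 × 10^-6) / (3.126 × 10^-3) = 1.40755 × 10^-3 W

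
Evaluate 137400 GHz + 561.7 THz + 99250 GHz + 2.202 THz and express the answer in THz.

800.552 THz

In THz:
  137400 GHz = 137400 × 10⁻³ THz = 137.4
  561.7 THz → 561.7
  99250 GHz = 99250 × 10⁻³ THz = 99.25
  2.202 THz → 2.202
Sum: 137.4 + 561.7 + 99.25 + 2.202 = 800.552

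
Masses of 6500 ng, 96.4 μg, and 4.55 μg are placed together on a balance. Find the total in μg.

In μg:
  6500 ng = 6500e-3 μg = 6.5
  96.4 μg → 96.4
  4.55 μg → 4.55
Sum: 6.5 + 96.4 + 4.55 = 107.45

107.45 μg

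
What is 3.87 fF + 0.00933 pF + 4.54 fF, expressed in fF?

17.74 fF

In fF:
  3.87 fF → 3.87
  0.00933 pF = 0.00933 × 10^3 fF = 9.33
  4.54 fF → 4.54
Sum: 3.87 + 9.33 + 4.54 = 17.74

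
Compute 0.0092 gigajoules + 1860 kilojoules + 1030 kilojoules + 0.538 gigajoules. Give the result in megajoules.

In megajoules:
  0.0092 gigajoules = 0.0092 × 10^3 megajoules = 9.2
  1860 kilojoules = 1860 × 10^-3 megajoules = 1.86
  1030 kilojoules = 1030 × 10^-3 megajoules = 1.03
  0.538 gigajoules = 0.538 × 10^3 megajoules = 538
Sum: 9.2 + 1.86 + 1.03 + 538 = 550.09

550.09 megajoules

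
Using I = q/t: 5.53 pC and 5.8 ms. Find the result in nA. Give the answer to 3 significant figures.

(5.53 × 10⁻¹²) / (5.8 × 10⁻³) = 0.95345 × 10⁻⁹ A

0.953 nA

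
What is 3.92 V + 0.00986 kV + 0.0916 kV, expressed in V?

In V:
  3.92 V → 3.92
  0.00986 kV = 0.00986 × 10^3 V = 9.86
  0.0916 kV = 0.0916 × 10^3 V = 91.6
Sum: 3.92 + 9.86 + 91.6 = 105.38

105.38 V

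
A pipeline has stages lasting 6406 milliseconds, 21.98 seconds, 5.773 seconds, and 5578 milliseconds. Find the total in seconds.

In seconds:
  6406 milliseconds = 6406 × 10^-3 seconds = 6.406
  21.98 seconds → 21.98
  5.773 seconds → 5.773
  5578 milliseconds = 5578 × 10^-3 seconds = 5.578
Sum: 6.406 + 21.98 + 5.773 + 5.578 = 39.737

39.737 seconds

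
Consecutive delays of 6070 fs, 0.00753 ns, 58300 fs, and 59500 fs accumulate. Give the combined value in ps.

131.4 ps

In ps:
  6070 fs = 6070 × 10^-3 ps = 6.07
  0.00753 ns = 0.00753 × 10^3 ps = 7.53
  58300 fs = 58300 × 10^-3 ps = 58.3
  59500 fs = 59500 × 10^-3 ps = 59.5
Sum: 6.07 + 7.53 + 58.3 + 59.5 = 131.4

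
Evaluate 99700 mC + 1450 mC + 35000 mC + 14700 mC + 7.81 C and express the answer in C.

In C:
  99700 mC = 99700 × 10⁻³ C = 99.7
  1450 mC = 1450 × 10⁻³ C = 1.45
  35000 mC = 35000 × 10⁻³ C = 35
  14700 mC = 14700 × 10⁻³ C = 14.7
  7.81 C → 7.81
Sum: 99.7 + 1.45 + 35 + 14.7 + 7.81 = 158.66

158.66 C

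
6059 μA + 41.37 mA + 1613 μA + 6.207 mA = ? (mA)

In mA:
  6059 μA = 6059 × 10^-3 mA = 6.059
  41.37 mA → 41.37
  1613 μA = 1613 × 10^-3 mA = 1.613
  6.207 mA → 6.207
Sum: 6.059 + 41.37 + 1.613 + 6.207 = 55.249

55.249 mA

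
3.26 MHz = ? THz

0.00000326 THz

mega = 10^6, tera = 10^12; factor is 10^-6.
3.26 × 10^-6 = 0.00000326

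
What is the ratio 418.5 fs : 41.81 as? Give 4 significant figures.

(418.5 × 10^-15) / (41.81 × 10^-18) = 10.01 × 10^3

10010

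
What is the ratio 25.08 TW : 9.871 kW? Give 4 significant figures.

(25.08 × 10^12) / (9.871 × 10^3) = 2.5408 × 10^9

2541000000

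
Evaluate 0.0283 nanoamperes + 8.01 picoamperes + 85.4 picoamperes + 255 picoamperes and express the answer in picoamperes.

376.71 picoamperes

In picoamperes:
  0.0283 nanoamperes = 0.0283 × 10^3 picoamperes = 28.3
  8.01 picoamperes → 8.01
  85.4 picoamperes → 85.4
  255 picoamperes → 255
Sum: 28.3 + 8.01 + 85.4 + 255 = 376.71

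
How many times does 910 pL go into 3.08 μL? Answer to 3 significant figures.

3380

(3.08 × 10⁻⁶) / (910 × 10⁻¹²) = 0.003385 × 10⁶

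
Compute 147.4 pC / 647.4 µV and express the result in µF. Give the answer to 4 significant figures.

(147.4 × 10^-12) / (647.4 × 10^-6) = 0.22768 × 10^-6 F

0.2277 µF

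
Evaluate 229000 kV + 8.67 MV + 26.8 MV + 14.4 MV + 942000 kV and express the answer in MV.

In MV:
  229000 kV = 229000e-3 MV = 229
  8.67 MV → 8.67
  26.8 MV → 26.8
  14.4 MV → 14.4
  942000 kV = 942000e-3 MV = 942
Sum: 229 + 8.67 + 26.8 + 14.4 + 942 = 1220.87

1220.87 MV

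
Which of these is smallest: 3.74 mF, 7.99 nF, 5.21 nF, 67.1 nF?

5.21 nF

3.74 mF = 0.00374 F
7.99 nF = 0.00000000799 F
5.21 nF = 0.00000000521 F
67.1 nF = 0.0000000671 F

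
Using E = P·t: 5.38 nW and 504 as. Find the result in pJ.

5.38 × 10^-9 × 504 × 10^-18 = 2711.52 × 10^-27 J

0.00000000000271152 pJ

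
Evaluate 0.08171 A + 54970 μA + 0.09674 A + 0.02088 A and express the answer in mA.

254.3 mA

In mA:
  0.08171 A = 0.08171e3 mA = 81.71
  54970 μA = 54970e-3 mA = 54.97
  0.09674 A = 0.09674e3 mA = 96.74
  0.02088 A = 0.02088e3 mA = 20.88
Sum: 81.71 + 54.97 + 96.74 + 20.88 = 254.3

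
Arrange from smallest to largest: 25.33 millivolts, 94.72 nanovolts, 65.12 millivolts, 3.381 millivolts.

94.72 nanovolts < 3.381 millivolts < 25.33 millivolts < 65.12 millivolts

25.33 millivolts = 0.02533 volts
94.72 nanovolts = 0.00000009472 volts
65.12 millivolts = 0.06512 volts
3.381 millivolts = 0.003381 volts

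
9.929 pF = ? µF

pico = 10⁻¹², micro = 10⁻⁶; factor is 10⁻⁶.
9.929 × 10⁻⁶ = 0.000009929

0.000009929 µF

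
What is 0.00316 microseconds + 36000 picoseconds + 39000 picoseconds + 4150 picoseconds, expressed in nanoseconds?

82.31 nanoseconds

In nanoseconds:
  0.00316 microseconds = 0.00316 × 10³ nanoseconds = 3.16
  36000 picoseconds = 36000 × 10⁻³ nanoseconds = 36
  39000 picoseconds = 39000 × 10⁻³ nanoseconds = 39
  4150 picoseconds = 4150 × 10⁻³ nanoseconds = 4.15
Sum: 3.16 + 36 + 39 + 4.15 = 82.31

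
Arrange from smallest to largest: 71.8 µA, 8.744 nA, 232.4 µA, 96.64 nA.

8.744 nA < 96.64 nA < 71.8 µA < 232.4 µA

71.8 µA = 0.0000718 A
8.744 nA = 0.000000008744 A
232.4 µA = 0.0002324 A
96.64 nA = 0.00000009664 A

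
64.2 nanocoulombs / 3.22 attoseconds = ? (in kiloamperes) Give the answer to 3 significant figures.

19900000 kiloamperes

(64.2e-9) / (3.22e-18) = 19.938e9 A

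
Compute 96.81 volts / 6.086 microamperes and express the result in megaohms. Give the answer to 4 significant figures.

(96.81) / (6.086 × 10⁻⁶) = 15.907 × 10⁶ Ω

15.91 megaohms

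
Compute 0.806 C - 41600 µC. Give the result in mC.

In mC:
  0.806 C = 0.806 × 10³ mC = 806
  41600 µC = 41600 × 10⁻³ mC = 41.6
Difference: 806 - 41.6 = 764.4

764.4 mC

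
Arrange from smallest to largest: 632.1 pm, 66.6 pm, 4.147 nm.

66.6 pm < 632.1 pm < 4.147 nm

632.1 pm = 0.0000000006321 m
66.6 pm = 0.0000000000666 m
4.147 nm = 0.000000004147 m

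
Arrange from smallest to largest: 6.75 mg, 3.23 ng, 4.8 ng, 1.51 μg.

3.23 ng < 4.8 ng < 1.51 μg < 6.75 mg

6.75 mg = 0.00675 g
3.23 ng = 0.00000000323 g
4.8 ng = 0.0000000048 g
1.51 μg = 0.00000151 g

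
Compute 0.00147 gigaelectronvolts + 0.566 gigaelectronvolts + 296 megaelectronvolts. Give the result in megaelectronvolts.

863.47 megaelectronvolts

In megaelectronvolts:
  0.00147 gigaelectronvolts = 0.00147 × 10^3 megaelectronvolts = 1.47
  0.566 gigaelectronvolts = 0.566 × 10^3 megaelectronvolts = 566
  296 megaelectronvolts → 296
Sum: 1.47 + 566 + 296 = 863.47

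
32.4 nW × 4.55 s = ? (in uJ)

32.4e-9 × 4.55 = 147.42e-9 J

0.14742 uJ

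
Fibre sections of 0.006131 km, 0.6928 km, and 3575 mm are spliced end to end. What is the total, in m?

In m:
  0.006131 km = 0.006131 × 10^3 m = 6.131
  0.6928 km = 0.6928 × 10^3 m = 692.8
  3575 mm = 3575 × 10^-3 m = 3.575
Sum: 6.131 + 692.8 + 3.575 = 702.506

702.506 m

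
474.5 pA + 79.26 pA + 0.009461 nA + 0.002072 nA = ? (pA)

In pA:
  474.5 pA → 474.5
  79.26 pA → 79.26
  0.009461 nA = 0.009461 × 10^3 pA = 9.461
  0.002072 nA = 0.002072 × 10^3 pA = 2.072
Sum: 474.5 + 79.26 + 9.461 + 2.072 = 565.293

565.293 pA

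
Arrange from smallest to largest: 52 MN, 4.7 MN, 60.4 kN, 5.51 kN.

52 MN = 52000000 N
4.7 MN = 4700000 N
60.4 kN = 60400 N
5.51 kN = 5510 N

5.51 kN < 60.4 kN < 4.7 MN < 52 MN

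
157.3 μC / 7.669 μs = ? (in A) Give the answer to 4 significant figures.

20.51 A

(157.3e-6) / (7.669e-6) = 20.5111 A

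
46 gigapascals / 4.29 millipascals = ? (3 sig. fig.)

10700000000000

(46 × 10⁹) / (4.29 × 10⁻³) = 10.72 × 10¹²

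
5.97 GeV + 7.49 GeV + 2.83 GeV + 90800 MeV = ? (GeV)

In GeV:
  5.97 GeV → 5.97
  7.49 GeV → 7.49
  2.83 GeV → 2.83
  90800 MeV = 90800e-3 GeV = 90.8
Sum: 5.97 + 7.49 + 2.83 + 90.8 = 107.09

107.09 GeV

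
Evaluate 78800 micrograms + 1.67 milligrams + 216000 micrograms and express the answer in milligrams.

In milligrams:
  78800 micrograms = 78800e-3 milligrams = 78.8
  1.67 milligrams → 1.67
  216000 micrograms = 216000e-3 milligrams = 216
Sum: 78.8 + 1.67 + 216 = 296.47

296.47 milligrams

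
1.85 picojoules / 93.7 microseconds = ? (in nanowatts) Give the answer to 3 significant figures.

(1.85 × 10⁻¹²) / (93.7 × 10⁻⁶) = 0.019744 × 10⁻⁶ W

19.7 nanowatts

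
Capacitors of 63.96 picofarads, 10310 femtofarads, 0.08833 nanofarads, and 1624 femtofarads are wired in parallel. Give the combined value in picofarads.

164.224 picofarads

In picofarads:
  63.96 picofarads → 63.96
  10310 femtofarads = 10310 × 10⁻³ picofarads = 10.31
  0.08833 nanofarads = 0.08833 × 10³ picofarads = 88.33
  1624 femtofarads = 1624 × 10⁻³ picofarads = 1.624
Sum: 63.96 + 10.31 + 88.33 + 1.624 = 164.224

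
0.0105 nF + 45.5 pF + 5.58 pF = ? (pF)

In pF:
  0.0105 nF = 0.0105 × 10³ pF = 10.5
  45.5 pF → 45.5
  5.58 pF → 5.58
Sum: 10.5 + 45.5 + 5.58 = 61.58

61.58 pF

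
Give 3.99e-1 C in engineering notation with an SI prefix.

= 399e-3 C; 1e-3 is milli.

399 mC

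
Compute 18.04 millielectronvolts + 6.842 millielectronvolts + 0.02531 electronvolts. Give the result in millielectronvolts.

50.192 millielectronvolts

In millielectronvolts:
  18.04 millielectronvolts → 18.04
  6.842 millielectronvolts → 6.842
  0.02531 electronvolts = 0.02531 × 10^3 millielectronvolts = 25.31
Sum: 18.04 + 6.842 + 25.31 = 50.192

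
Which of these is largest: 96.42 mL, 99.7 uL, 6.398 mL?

96.42 mL = 0.09642 L
99.7 uL = 0.0000997 L
6.398 mL = 0.006398 L

96.42 mL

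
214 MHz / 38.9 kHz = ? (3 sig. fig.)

5500

(214e6) / (38.9e3) = 5.501e3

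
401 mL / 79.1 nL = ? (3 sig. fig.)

(401 × 10^-3) / (79.1 × 10^-9) = 5.07 × 10^6

5070000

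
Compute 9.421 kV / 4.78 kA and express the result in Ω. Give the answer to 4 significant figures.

(9.421 × 10^3) / (4.78 × 10^3) = 1.97092 Ω

1.971 Ω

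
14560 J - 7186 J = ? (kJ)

7.374 kJ

In kJ:
  14560 J = 14560e-3 kJ = 14.56
  7186 J = 7186e-3 kJ = 7.186
Difference: 14.56 - 7.186 = 7.374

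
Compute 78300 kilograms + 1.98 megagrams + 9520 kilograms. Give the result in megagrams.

In megagrams:
  78300 kilograms = 78300 × 10⁻³ megagrams = 78.3
  1.98 megagrams → 1.98
  9520 kilograms = 9520 × 10⁻³ megagrams = 9.52
Sum: 78.3 + 1.98 + 9.52 = 89.8

89.8 megagrams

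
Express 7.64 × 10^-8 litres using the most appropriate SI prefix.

76.4 nanolitres

= 76.4 × 10^-9 litres; 10^-9 is nano.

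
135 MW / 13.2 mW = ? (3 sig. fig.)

(135e6) / (13.2e-3) = 10.23e9

10200000000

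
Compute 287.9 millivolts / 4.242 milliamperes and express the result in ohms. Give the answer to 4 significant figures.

(287.9 × 10^-3) / (4.242 × 10^-3) = 67.8689 Ω

67.87 ohms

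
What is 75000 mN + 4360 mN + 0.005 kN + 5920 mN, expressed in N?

In N:
  75000 mN = 75000 × 10^-3 N = 75
  4360 mN = 4360 × 10^-3 N = 4.36
  0.005 kN = 0.005 × 10^3 N = 5
  5920 mN = 5920 × 10^-3 N = 5.92
Sum: 75 + 4.36 + 5 + 5.92 = 90.28

90.28 N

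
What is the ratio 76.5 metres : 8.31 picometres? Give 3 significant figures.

(76.5) / (8.31 × 10^-12) = 9.206 × 10^12

9210000000000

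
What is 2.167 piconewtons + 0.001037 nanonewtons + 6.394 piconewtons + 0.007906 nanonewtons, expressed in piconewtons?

In piconewtons:
  2.167 piconewtons → 2.167
  0.001037 nanonewtons = 0.001037e3 piconewtons = 1.037
  6.394 piconewtons → 6.394
  0.007906 nanonewtons = 0.007906e3 piconewtons = 7.906
Sum: 2.167 + 1.037 + 6.394 + 7.906 = 17.504

17.504 piconewtons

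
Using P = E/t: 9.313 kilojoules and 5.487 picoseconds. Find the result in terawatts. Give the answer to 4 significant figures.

(9.313 × 10³) / (5.487 × 10⁻¹²) = 1.69728 × 10¹⁵ W

1697 terawatts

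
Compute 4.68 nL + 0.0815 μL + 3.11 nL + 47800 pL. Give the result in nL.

In nL:
  4.68 nL → 4.68
  0.0815 μL = 0.0815e3 nL = 81.5
  3.11 nL → 3.11
  47800 pL = 47800e-3 nL = 47.8
Sum: 4.68 + 81.5 + 3.11 + 47.8 = 137.09

137.09 nL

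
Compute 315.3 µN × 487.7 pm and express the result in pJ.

315.3 × 10⁻⁶ × 487.7 × 10⁻¹² = 153771.81 × 10⁻¹⁸ J

0.15377181 pJ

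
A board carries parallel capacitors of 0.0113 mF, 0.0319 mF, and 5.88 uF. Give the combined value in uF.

49.08 uF

In uF:
  0.0113 mF = 0.0113e3 uF = 11.3
  0.0319 mF = 0.0319e3 uF = 31.9
  5.88 uF → 5.88
Sum: 11.3 + 31.9 + 5.88 = 49.08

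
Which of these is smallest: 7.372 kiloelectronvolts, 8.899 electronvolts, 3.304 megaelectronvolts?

7.372 kiloelectronvolts = 7372 electronvolts
8.899 electronvolts = 8.899 electronvolts
3.304 megaelectronvolts = 3304000 electronvolts

8.899 electronvolts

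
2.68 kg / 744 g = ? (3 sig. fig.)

3.60

(2.68e3) / (744) = 0.003602e3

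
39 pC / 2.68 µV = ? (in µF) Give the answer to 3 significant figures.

14.6 µF

(39e-12) / (2.68e-6) = 14.552e-6 F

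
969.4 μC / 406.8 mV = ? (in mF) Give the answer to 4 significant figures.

(969.4 × 10^-6) / (406.8 × 10^-3) = 2.38299 × 10^-3 F

2.383 mF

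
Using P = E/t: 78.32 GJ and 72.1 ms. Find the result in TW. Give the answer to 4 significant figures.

(78.32 × 10⁹) / (72.1 × 10⁻³) = 1.08627 × 10¹² W

1.086 TW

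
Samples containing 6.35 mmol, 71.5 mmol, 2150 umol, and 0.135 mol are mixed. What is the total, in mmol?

In mmol:
  6.35 mmol → 6.35
  71.5 mmol → 71.5
  2150 umol = 2150 × 10^-3 mmol = 2.15
  0.135 mol = 0.135 × 10^3 mmol = 135
Sum: 6.35 + 71.5 + 2.15 + 135 = 215

215 mmol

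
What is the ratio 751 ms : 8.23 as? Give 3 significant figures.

(751 × 10^-3) / (8.23 × 10^-18) = 91.25 × 10^15

91300000000000000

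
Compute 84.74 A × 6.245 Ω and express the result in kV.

0.5292013 kV

84.74 × 6.245 = 529.2013 V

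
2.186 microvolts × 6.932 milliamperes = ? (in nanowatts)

2.186 × 10^-6 × 6.932 × 10^-3 = 15.153352 × 10^-9 W

15.153352 nanowatts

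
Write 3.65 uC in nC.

micro = 10^-6, nano = 10^-9; factor is 10^3.
3.65 × 10^3 = 3650

3650 nC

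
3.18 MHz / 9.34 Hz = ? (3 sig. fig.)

340000

(3.18e6) / (9.34) = 0.3405e6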